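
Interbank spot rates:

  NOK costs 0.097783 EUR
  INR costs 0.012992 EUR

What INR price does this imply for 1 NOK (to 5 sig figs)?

NOK/INR = 7.5264

1 NOK × 0.097783 = 0.097783 EUR
0.097783 EUR ÷ 0.012992 = 7.5264 INR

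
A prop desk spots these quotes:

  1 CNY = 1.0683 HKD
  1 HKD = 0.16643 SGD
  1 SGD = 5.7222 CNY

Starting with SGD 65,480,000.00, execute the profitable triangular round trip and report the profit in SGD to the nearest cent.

Profit: SGD 1,138,760.09

Profitable loop is SGD → CNY → HKD → SGD:
SGD 65,480,000.00 × 5.7222 = CNY 374,689,656.00
CNY 374,689,656.00 × 1.0683 = HKD 400,280,959.50
HKD 400,280,959.50 × 0.16643 = SGD 66,618,760.09
Profit = SGD 66,618,760.09 − SGD 65,480,000.00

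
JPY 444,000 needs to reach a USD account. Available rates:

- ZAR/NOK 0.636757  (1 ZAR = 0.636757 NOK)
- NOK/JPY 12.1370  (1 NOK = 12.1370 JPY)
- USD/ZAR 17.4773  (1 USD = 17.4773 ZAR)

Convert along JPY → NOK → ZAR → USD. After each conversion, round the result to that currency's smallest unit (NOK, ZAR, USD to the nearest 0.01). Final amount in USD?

USD 3,287.18

JPY 444,000 ÷ 12.1370 = NOK 36,582.35
NOK 36,582.35 ÷ 0.636757 = ZAR 57,451.04
ZAR 57,451.04 ÷ 17.4773 = USD 3,287.18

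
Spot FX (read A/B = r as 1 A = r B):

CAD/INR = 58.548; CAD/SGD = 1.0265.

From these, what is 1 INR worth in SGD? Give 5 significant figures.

1 INR ÷ 58.548 = 0.01708 CAD
0.01708 CAD × 1.0265 = 0.0175326 SGD

INR/SGD = 0.017533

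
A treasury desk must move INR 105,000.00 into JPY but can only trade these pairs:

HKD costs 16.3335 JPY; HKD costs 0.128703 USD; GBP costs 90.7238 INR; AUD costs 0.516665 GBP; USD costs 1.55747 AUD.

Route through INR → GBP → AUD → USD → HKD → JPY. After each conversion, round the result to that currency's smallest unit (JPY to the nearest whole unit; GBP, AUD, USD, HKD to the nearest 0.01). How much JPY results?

JPY 182,529

INR 105,000.00 ÷ 90.7238 = GBP 1,157.36
GBP 1,157.36 ÷ 0.516665 = AUD 2,240.06
AUD 2,240.06 ÷ 1.55747 = USD 1,438.27
USD 1,438.27 ÷ 0.128703 = HKD 11,175.11
HKD 11,175.11 × 16.3335 = JPY 182,529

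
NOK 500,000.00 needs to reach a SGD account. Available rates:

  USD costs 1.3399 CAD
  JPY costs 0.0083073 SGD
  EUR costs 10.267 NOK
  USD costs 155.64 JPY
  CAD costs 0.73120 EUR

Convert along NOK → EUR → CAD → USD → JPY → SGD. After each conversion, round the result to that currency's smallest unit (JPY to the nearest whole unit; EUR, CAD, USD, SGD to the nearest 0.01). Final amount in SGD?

NOK 500,000.00 ÷ 10.267 = EUR 48,699.72
EUR 48,699.72 ÷ 0.73120 = CAD 66,602.46
CAD 66,602.46 ÷ 1.3399 = USD 49,707.04
USD 49,707.04 × 155.64 = JPY 7,736,404
JPY 7,736,404 × 0.0083073 = SGD 64,268.63

SGD 64,268.63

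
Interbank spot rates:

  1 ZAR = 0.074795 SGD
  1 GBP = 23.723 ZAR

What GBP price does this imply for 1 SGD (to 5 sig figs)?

1 SGD ÷ 0.074795 = 13.3699 ZAR
13.3699 ZAR ÷ 23.723 = 0.563583 GBP

SGD/GBP = 0.56358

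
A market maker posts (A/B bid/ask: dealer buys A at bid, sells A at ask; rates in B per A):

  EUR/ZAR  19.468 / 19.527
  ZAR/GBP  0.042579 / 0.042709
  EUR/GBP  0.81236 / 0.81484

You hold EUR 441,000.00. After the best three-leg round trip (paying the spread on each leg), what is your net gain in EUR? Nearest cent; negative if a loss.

Best loop EUR → ZAR → GBP → EUR:
EUR 441,000.00 × 19.468 (sell EUR at bid) = ZAR 8,585,388.00
ZAR 8,585,388.00 × 0.042579 (sell ZAR at bid) = GBP 365,557.24
GBP 365,557.24 ÷ 0.81484 (buy EUR at ask) = EUR 448,624.56

Net profit: EUR 7,624.56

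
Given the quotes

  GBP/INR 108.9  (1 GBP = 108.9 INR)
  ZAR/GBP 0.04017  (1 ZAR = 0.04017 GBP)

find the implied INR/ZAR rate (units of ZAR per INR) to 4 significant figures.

INR/ZAR = 0.2286

1 INR ÷ 108.9 = 0.00918274 GBP
0.00918274 GBP ÷ 0.04017 = 0.228597 ZAR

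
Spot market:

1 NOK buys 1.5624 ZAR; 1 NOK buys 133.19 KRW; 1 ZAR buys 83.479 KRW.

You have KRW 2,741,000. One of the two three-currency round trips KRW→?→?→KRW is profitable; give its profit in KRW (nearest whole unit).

Profit: KRW 58,053

Profitable loop is KRW → ZAR → NOK → KRW:
KRW 2,741,000 ÷ 83.479 = ZAR 32,834.61
ZAR 32,834.61 ÷ 1.5624 = NOK 21,015.49
NOK 21,015.49 × 133.19 = KRW 2,799,053
Profit = KRW 2,799,053 − KRW 2,741,000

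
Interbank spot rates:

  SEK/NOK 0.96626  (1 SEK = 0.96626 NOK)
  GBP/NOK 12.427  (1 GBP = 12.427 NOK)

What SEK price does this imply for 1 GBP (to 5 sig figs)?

GBP/SEK = 12.861

1 GBP × 12.427 = 12.427 NOK
12.427 NOK ÷ 0.96626 = 12.8609 SEK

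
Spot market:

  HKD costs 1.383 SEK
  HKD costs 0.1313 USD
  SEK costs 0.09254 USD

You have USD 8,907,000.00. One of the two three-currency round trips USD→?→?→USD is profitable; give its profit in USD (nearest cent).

Profitable loop is USD → SEK → HKD → USD:
USD 8,907,000.00 ÷ 0.09254 = SEK 96,250,270.15
SEK 96,250,270.15 ÷ 1.383 = HKD 69,595,278.49
HKD 69,595,278.49 × 0.1313 = USD 9,137,860.07
Profit = USD 9,137,860.07 − USD 8,907,000.00

Profit: USD 230,860.07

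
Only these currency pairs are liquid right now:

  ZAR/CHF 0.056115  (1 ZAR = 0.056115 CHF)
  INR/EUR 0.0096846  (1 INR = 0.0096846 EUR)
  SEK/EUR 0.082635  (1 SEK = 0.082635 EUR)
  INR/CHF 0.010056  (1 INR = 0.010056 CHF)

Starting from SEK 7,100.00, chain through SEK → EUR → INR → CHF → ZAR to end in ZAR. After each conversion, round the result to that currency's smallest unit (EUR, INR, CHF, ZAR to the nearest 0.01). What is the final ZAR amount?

SEK 7,100.00 × 0.082635 = EUR 586.71
EUR 586.71 ÷ 0.0096846 = INR 60,581.75
INR 60,581.75 × 0.010056 = CHF 609.21
CHF 609.21 ÷ 0.056115 = ZAR 10,856.46

ZAR 10,856.46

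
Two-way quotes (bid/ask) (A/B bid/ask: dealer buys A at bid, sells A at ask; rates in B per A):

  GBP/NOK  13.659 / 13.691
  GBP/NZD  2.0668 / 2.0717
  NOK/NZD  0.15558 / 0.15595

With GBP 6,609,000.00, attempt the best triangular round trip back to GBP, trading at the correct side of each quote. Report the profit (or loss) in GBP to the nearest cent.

Best loop GBP → NOK → NZD → GBP:
GBP 6,609,000.00 × 13.659 (sell GBP at bid) = NOK 90,272,331.00
NOK 90,272,331.00 × 0.15558 (sell NOK at bid) = NZD 14,044,569.26
NZD 14,044,569.26 ÷ 2.0717 (buy GBP at ask) = GBP 6,779,248.57

Net profit: GBP 170,248.57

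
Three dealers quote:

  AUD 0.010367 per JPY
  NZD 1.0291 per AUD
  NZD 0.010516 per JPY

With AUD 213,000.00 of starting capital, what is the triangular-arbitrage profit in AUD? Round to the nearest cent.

Profit: AUD 3,092.50

Profitable loop is AUD → NZD → JPY → AUD:
AUD 213,000.00 × 1.0291 = NZD 219,198.30
NZD 219,198.30 ÷ 0.010516 = JPY 20,844,266
JPY 20,844,266 × 0.010367 = AUD 216,092.50
Profit = AUD 216,092.50 − AUD 213,000.00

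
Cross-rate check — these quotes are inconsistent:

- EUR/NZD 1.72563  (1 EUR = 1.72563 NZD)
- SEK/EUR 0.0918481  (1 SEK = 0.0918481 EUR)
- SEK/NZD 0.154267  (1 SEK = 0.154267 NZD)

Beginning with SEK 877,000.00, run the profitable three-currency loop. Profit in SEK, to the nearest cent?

Profitable loop is SEK → EUR → NZD → SEK:
SEK 877,000.00 × 0.0918481 = EUR 80,550.78
EUR 80,550.78 × 1.72563 = NZD 139,000.85
NZD 139,000.85 ÷ 0.154267 = SEK 901,040.72
Profit = SEK 901,040.72 − SEK 877,000.00

Profit: SEK 24,040.72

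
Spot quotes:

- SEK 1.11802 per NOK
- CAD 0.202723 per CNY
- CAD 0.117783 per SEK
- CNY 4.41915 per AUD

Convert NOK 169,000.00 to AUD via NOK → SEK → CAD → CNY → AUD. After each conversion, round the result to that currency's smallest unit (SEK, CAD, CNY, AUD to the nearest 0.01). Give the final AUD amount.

NOK 169,000.00 × 1.11802 = SEK 188,945.38
SEK 188,945.38 × 0.117783 = CAD 22,254.55
CAD 22,254.55 ÷ 0.202723 = CNY 109,778.12
CNY 109,778.12 ÷ 4.41915 = AUD 24,841.46

AUD 24,841.46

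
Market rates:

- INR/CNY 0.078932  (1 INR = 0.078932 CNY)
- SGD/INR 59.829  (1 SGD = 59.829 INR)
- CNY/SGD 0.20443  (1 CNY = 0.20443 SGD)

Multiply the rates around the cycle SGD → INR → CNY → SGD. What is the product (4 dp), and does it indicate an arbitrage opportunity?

Around SGD → INR → CNY → SGD: 1 × 59.829 × 0.078932 × 0.20443 = 0.965405
Product < 1; profitable direction is SGD → CNY → INR → SGD.

0.9654 (arbitrage exists)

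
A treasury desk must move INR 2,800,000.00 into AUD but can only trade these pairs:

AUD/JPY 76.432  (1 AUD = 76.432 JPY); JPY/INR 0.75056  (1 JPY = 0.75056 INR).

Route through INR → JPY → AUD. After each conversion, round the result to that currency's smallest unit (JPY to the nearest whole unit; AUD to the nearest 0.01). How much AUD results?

AUD 48,808.72

INR 2,800,000.00 ÷ 0.75056 = JPY 3,730,548
JPY 3,730,548 ÷ 76.432 = AUD 48,808.72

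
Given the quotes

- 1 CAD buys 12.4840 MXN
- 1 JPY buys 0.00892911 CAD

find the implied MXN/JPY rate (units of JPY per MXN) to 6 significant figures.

1 MXN ÷ 12.4840 = 0.0801025 CAD
0.0801025 CAD ÷ 0.00892911 = 8.97094 JPY

MXN/JPY = 8.97094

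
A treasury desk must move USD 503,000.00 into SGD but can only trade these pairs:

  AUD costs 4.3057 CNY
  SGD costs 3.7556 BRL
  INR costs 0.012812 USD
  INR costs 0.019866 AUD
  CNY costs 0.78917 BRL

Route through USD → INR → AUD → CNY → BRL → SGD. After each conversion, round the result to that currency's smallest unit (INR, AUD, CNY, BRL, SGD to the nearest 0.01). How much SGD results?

USD 503,000.00 ÷ 0.012812 = INR 39,260,068.69
INR 39,260,068.69 × 0.019866 = AUD 779,940.52
AUD 779,940.52 × 4.3057 = CNY 3,358,189.90
CNY 3,358,189.90 × 0.78917 = BRL 2,650,182.72
BRL 2,650,182.72 ÷ 3.7556 = SGD 705,661.60

SGD 705,661.60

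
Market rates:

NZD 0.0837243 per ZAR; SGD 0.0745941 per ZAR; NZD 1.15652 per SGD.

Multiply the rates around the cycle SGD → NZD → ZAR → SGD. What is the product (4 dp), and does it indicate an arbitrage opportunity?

Around SGD → NZD → ZAR → SGD: 1 × 1.15652 ÷ 0.0837243 × 0.0745941 = 1.030401
Product > 1; profitable direction is SGD → NZD → ZAR → SGD.

1.0304 (arbitrage exists)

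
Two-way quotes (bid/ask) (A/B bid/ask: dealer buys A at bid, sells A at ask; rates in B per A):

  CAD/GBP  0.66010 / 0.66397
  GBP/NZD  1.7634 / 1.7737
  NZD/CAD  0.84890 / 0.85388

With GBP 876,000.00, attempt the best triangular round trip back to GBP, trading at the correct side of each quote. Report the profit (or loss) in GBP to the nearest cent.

Net result: GBP -4,878.68 (no profitable arbitrage after spreads)

Best loop GBP → CAD → NZD → GBP:
GBP 876,000.00 ÷ 0.66397 (buy CAD at ask) = CAD 1,319,336.72
CAD 1,319,336.72 ÷ 0.85388 (buy NZD at ask) = NZD 1,545,107.88
NZD 1,545,107.88 ÷ 1.7737 (buy GBP at ask) = GBP 871,121.32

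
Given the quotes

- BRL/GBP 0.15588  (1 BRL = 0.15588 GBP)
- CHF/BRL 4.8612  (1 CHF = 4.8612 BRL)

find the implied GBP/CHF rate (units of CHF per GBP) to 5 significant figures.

GBP/CHF = 1.3197

1 GBP ÷ 0.15588 = 6.41519 BRL
6.41519 BRL ÷ 4.8612 = 1.31967 CHF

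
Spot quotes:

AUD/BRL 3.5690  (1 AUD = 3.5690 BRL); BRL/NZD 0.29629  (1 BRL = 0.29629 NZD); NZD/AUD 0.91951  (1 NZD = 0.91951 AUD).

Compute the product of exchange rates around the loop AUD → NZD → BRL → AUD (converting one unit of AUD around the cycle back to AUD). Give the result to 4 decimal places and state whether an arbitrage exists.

1.0284 (arbitrage exists)

Around AUD → NZD → BRL → AUD: 1 ÷ 0.91951 ÷ 0.29629 ÷ 3.5690 = 1.028442
Product > 1; profitable direction is AUD → NZD → BRL → AUD.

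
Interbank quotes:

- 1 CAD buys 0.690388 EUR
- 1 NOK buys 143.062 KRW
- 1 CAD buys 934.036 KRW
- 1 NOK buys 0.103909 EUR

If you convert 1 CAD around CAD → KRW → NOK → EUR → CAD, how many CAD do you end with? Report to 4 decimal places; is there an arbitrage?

Around CAD → KRW → NOK → EUR → CAD: 1 × 934.036 ÷ 143.062 × 0.103909 ÷ 0.690388 = 0.982651
Product < 1; profitable direction is CAD → EUR → NOK → KRW → CAD.

0.9827 (arbitrage exists)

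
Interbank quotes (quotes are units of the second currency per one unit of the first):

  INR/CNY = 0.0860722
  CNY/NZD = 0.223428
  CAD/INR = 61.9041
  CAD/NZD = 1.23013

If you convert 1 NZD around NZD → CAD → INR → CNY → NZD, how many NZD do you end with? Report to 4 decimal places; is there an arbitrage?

0.9678 (arbitrage exists)

Around NZD → CAD → INR → CNY → NZD: 1 ÷ 1.23013 × 61.9041 × 0.0860722 × 0.223428 = 0.967763
Product < 1; profitable direction is NZD → CNY → INR → CAD → NZD.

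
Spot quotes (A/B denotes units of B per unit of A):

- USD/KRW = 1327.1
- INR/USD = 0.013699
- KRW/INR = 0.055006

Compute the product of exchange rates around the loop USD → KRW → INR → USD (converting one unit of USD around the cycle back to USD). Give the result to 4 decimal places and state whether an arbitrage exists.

1.0000 (no arbitrage)

Around USD → KRW → INR → USD: 1 × 1327.1 × 0.055006 × 0.013699 = 1.000006
Product ≈ 1 (deviation 0.001%, within rounding noise).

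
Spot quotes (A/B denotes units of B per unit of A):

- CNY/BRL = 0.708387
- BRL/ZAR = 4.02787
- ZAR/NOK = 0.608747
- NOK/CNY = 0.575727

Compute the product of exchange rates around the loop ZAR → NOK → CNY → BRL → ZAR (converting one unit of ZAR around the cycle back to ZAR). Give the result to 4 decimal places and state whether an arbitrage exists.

Around ZAR → NOK → CNY → BRL → ZAR: 1 × 0.608747 × 0.575727 × 0.708387 × 4.02787 = 0.999999
Product ≈ 1 (deviation 0.000%, within rounding noise).

1.0000 (no arbitrage)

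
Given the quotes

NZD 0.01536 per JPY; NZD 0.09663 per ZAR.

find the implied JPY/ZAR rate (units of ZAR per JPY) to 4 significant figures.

1 JPY × 0.01536 = 0.01536 NZD
0.01536 NZD ÷ 0.09663 = 0.158957 ZAR

JPY/ZAR = 0.1590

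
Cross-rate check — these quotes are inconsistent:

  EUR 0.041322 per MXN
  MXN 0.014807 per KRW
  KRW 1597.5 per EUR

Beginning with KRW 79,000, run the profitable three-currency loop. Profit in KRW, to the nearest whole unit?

Profit: KRW 1,824

Profitable loop is KRW → EUR → MXN → KRW:
KRW 79,000 ÷ 1597.5 = EUR 49.45
EUR 49.45 ÷ 0.041322 = MXN 1,196.75
MXN 1,196.75 ÷ 0.014807 = KRW 80,824
Profit = KRW 80,824 − KRW 79,000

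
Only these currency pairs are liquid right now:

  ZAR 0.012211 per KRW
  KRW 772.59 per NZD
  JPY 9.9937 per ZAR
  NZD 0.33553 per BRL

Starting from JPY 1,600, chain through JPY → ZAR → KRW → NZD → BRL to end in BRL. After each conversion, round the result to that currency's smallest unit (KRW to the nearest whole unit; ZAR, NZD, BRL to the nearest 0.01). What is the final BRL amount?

BRL 50.58

JPY 1,600 ÷ 9.9937 = ZAR 160.10
ZAR 160.10 ÷ 0.012211 = KRW 13,111
KRW 13,111 ÷ 772.59 = NZD 16.97
NZD 16.97 ÷ 0.33553 = BRL 50.58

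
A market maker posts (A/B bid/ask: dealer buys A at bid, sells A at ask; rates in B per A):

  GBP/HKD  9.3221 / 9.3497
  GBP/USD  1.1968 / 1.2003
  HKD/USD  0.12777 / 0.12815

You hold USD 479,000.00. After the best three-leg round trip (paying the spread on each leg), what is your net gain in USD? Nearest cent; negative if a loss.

Net result: USD -545.32 (no profitable arbitrage after spreads)

Best loop USD → HKD → GBP → USD:
USD 479,000.00 ÷ 0.12815 (buy HKD at ask) = HKD 3,737,807.26
HKD 3,737,807.26 ÷ 9.3497 (buy GBP at ask) = GBP 399,778.31
GBP 399,778.31 × 1.1968 (sell GBP at bid) = USD 478,454.68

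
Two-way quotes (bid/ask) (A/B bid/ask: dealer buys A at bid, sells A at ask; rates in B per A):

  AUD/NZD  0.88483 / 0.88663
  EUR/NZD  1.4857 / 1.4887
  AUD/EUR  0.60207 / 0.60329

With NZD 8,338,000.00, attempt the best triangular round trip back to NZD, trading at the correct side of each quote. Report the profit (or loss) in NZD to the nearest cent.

Net profit: NZD 73,967.38

Best loop NZD → AUD → EUR → NZD:
NZD 8,338,000.00 ÷ 0.88663 (buy AUD at ask) = AUD 9,404,148.29
AUD 9,404,148.29 × 0.60207 (sell AUD at bid) = EUR 5,661,955.56
EUR 5,661,955.56 × 1.4857 (sell EUR at bid) = NZD 8,411,967.38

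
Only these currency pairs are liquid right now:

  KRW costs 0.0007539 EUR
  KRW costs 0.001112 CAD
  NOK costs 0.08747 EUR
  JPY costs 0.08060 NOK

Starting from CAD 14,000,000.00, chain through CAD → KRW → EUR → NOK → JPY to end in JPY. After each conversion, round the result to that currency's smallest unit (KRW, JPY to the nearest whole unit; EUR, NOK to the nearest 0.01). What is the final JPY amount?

CAD 14,000,000.00 ÷ 0.001112 = KRW 12,589,928,058
KRW 12,589,928,058 × 0.0007539 = EUR 9,491,546.76
EUR 9,491,546.76 ÷ 0.08747 = NOK 108,512,024.24
NOK 108,512,024.24 ÷ 0.08060 = JPY 1,346,303,030

JPY 1,346,303,030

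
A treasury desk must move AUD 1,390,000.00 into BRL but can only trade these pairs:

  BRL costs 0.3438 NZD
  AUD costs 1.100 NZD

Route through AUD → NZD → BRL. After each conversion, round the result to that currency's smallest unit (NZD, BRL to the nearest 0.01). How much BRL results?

AUD 1,390,000.00 × 1.100 = NZD 1,529,000.00
NZD 1,529,000.00 ÷ 0.3438 = BRL 4,447,353.11

BRL 4,447,353.11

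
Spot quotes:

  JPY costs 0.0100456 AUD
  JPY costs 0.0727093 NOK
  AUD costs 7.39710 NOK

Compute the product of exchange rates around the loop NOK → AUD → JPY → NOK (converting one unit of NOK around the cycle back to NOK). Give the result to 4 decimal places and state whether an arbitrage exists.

0.9785 (arbitrage exists)

Around NOK → AUD → JPY → NOK: 1 ÷ 7.39710 ÷ 0.0100456 × 0.0727093 = 0.978481
Product < 1; profitable direction is NOK → JPY → AUD → NOK.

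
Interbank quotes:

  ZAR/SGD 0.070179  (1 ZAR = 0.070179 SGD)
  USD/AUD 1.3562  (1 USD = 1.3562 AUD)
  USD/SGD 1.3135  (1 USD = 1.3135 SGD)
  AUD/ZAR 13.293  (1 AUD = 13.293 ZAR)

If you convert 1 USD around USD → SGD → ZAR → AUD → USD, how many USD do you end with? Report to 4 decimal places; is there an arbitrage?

1.0382 (arbitrage exists)

Around USD → SGD → ZAR → AUD → USD: 1 × 1.3135 ÷ 0.070179 ÷ 13.293 ÷ 1.3562 = 1.038188
Product > 1; profitable direction is USD → SGD → ZAR → AUD → USD.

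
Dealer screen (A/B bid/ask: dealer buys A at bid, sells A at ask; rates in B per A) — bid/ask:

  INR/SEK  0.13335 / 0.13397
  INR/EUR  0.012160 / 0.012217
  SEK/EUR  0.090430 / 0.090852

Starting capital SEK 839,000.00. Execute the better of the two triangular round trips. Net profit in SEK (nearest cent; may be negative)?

Net result: SEK -788.75 (no profitable arbitrage after spreads)

Best loop SEK → INR → EUR → SEK:
SEK 839,000.00 ÷ 0.13397 (buy INR at ask) = INR 6,262,596.10
INR 6,262,596.10 × 0.012160 (sell INR at bid) = EUR 76,153.17
EUR 76,153.17 ÷ 0.090852 (buy SEK at ask) = SEK 838,211.25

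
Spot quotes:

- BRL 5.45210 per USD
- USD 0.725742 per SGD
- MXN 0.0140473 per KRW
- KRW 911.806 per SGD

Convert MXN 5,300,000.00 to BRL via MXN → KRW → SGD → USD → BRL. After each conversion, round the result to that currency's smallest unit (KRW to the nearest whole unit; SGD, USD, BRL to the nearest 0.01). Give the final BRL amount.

MXN 5,300,000.00 ÷ 0.0140473 = KRW 377,296,705
KRW 377,296,705 ÷ 911.806 = SGD 413,790.55
SGD 413,790.55 × 0.725742 = USD 300,305.18
USD 300,305.18 × 5.45210 = BRL 1,637,293.87

BRL 1,637,293.87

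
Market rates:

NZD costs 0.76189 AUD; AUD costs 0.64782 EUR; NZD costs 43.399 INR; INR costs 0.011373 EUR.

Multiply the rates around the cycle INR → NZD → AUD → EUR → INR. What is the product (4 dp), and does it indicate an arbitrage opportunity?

1.0000 (no arbitrage)

Around INR → NZD → AUD → EUR → INR: 1 ÷ 43.399 × 0.76189 × 0.64782 ÷ 0.011373 = 0.999981
Product ≈ 1 (deviation 0.002%, within rounding noise).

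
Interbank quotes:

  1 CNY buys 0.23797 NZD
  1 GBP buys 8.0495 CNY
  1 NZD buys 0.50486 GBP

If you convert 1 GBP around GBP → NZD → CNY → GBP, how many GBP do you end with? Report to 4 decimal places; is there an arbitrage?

Around GBP → NZD → CNY → GBP: 1 ÷ 0.50486 ÷ 0.23797 ÷ 8.0495 = 1.034041
Product > 1; profitable direction is GBP → NZD → CNY → GBP.

1.0340 (arbitrage exists)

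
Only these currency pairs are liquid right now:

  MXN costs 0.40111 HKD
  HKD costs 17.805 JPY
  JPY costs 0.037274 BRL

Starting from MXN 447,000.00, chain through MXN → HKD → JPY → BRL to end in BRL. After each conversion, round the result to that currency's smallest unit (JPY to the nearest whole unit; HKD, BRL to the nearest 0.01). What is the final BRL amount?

BRL 118,992.32

MXN 447,000.00 × 0.40111 = HKD 179,296.17
HKD 179,296.17 × 17.805 = JPY 3,192,368
JPY 3,192,368 × 0.037274 = BRL 118,992.32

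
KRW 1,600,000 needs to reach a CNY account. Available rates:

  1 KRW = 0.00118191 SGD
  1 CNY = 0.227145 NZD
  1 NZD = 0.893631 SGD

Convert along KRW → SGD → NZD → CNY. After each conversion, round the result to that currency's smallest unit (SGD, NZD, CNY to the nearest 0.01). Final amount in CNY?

KRW 1,600,000 × 0.00118191 = SGD 1,891.06
SGD 1,891.06 ÷ 0.893631 = NZD 2,116.15
NZD 2,116.15 ÷ 0.227145 = CNY 9,316.30

CNY 9,316.30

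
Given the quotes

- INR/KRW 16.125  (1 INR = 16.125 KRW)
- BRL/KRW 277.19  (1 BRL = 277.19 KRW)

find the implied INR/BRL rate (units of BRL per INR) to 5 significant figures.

INR/BRL = 0.058173

1 INR × 16.125 = 16.125 KRW
16.125 KRW ÷ 277.19 = 0.0581731 BRL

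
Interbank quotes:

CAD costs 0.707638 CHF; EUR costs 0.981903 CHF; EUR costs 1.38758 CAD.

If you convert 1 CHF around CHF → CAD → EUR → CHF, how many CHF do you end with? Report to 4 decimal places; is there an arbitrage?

Around CHF → CAD → EUR → CHF: 1 ÷ 0.707638 ÷ 1.38758 × 0.981903 = 0.999999
Product ≈ 1 (deviation 0.000%, within rounding noise).

1.0000 (no arbitrage)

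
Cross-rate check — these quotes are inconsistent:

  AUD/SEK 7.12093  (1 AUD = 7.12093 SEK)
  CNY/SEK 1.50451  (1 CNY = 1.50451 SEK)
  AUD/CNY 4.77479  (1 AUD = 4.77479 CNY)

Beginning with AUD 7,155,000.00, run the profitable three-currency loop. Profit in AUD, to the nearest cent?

Profit: AUD 63,089.72

Profitable loop is AUD → CNY → SEK → AUD:
AUD 7,155,000.00 × 4.77479 = CNY 34,163,622.45
CNY 34,163,622.45 × 1.50451 = SEK 51,399,511.61
SEK 51,399,511.61 ÷ 7.12093 = AUD 7,218,089.72
Profit = AUD 7,218,089.72 − AUD 7,155,000.00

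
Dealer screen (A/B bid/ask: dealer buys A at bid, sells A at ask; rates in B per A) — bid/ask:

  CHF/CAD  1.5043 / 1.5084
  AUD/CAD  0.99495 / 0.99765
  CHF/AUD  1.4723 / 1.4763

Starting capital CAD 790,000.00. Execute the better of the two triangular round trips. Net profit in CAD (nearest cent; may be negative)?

Best loop CAD → AUD → CHF → CAD:
CAD 790,000.00 ÷ 0.99765 (buy AUD at ask) = AUD 791,860.87
AUD 791,860.87 ÷ 1.4763 (buy CHF at ask) = CHF 536,382.09
CHF 536,382.09 × 1.5043 (sell CHF at bid) = CAD 806,879.57

Net profit: CAD 16,879.57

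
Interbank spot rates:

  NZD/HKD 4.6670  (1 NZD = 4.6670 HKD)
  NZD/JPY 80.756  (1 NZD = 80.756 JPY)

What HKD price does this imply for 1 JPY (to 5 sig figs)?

JPY/HKD = 0.057791

1 JPY ÷ 80.756 = 0.012383 NZD
0.012383 NZD × 4.6670 = 0.0577914 HKD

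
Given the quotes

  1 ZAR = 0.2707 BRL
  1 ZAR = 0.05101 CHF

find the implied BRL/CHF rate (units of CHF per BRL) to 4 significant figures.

1 BRL ÷ 0.2707 = 3.69413 ZAR
3.69413 ZAR × 0.05101 = 0.188437 CHF

BRL/CHF = 0.1884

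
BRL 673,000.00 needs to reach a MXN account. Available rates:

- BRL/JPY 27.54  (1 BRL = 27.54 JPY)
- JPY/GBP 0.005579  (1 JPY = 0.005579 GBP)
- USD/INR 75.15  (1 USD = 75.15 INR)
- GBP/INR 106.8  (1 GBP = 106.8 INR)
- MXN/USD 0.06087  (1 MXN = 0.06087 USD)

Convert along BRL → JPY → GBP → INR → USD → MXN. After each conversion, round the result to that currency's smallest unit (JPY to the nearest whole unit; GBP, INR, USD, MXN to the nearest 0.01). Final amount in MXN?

MXN 2,414,206.01

BRL 673,000.00 × 27.54 = JPY 18,534,420
JPY 18,534,420 × 0.005579 = GBP 103,403.53
GBP 103,403.53 × 106.8 = INR 11,043,497.00
INR 11,043,497.00 ÷ 75.15 = USD 146,952.72
USD 146,952.72 ÷ 0.06087 = MXN 2,414,206.01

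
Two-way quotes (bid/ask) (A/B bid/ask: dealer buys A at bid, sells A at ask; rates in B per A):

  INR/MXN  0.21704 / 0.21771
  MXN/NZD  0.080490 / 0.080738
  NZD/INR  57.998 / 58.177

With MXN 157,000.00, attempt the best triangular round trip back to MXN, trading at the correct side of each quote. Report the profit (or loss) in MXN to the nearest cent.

Net profit: MXN 2,072.23

Best loop MXN → NZD → INR → MXN:
MXN 157,000.00 × 0.080490 (sell MXN at bid) = NZD 12,636.93
NZD 12,636.93 × 57.998 (sell NZD at bid) = INR 732,916.67
INR 732,916.67 × 0.21704 (sell INR at bid) = MXN 159,072.23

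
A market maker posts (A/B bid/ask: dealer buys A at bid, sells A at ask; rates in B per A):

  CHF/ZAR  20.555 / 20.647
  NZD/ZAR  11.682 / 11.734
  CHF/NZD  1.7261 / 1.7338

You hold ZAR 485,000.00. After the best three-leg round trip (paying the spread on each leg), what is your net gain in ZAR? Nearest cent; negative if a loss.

Best loop ZAR → NZD → CHF → ZAR:
ZAR 485,000.00 ÷ 11.734 (buy NZD at ask) = NZD 41,332.88
NZD 41,332.88 ÷ 1.7338 (buy CHF at ask) = CHF 23,839.47
CHF 23,839.47 × 20.555 (sell CHF at bid) = ZAR 490,020.37

Net profit: ZAR 5,020.37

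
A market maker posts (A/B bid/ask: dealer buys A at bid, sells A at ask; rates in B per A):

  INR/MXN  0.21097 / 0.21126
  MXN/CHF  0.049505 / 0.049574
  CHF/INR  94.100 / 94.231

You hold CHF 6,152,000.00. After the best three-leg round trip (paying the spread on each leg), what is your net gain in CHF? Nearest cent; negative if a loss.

Best loop CHF → MXN → INR → CHF:
CHF 6,152,000.00 ÷ 0.049574 (buy MXN at ask) = MXN 124,097,309.07
MXN 124,097,309.07 ÷ 0.21126 (buy INR at ask) = INR 587,415,076.56
INR 587,415,076.56 ÷ 94.231 (buy CHF at ask) = CHF 6,233,777.38

Net profit: CHF 81,777.38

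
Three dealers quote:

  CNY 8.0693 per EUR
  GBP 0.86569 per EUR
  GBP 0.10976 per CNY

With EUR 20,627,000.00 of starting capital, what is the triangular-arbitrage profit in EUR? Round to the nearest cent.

Profitable loop is EUR → CNY → GBP → EUR:
EUR 20,627,000.00 × 8.0693 = CNY 166,445,451.10
CNY 166,445,451.10 × 0.10976 = GBP 18,269,052.71
GBP 18,269,052.71 ÷ 0.86569 = EUR 21,103,458.18
Profit = EUR 21,103,458.18 − EUR 20,627,000.00

Profit: EUR 476,458.18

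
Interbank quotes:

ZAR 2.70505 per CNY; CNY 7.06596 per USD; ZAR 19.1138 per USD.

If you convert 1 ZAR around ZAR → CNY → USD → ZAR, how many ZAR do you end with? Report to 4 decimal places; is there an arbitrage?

1.0000 (no arbitrage)

Around ZAR → CNY → USD → ZAR: 1 ÷ 2.70505 ÷ 7.06596 × 19.1138 = 1.000001
Product ≈ 1 (deviation 0.000%, within rounding noise).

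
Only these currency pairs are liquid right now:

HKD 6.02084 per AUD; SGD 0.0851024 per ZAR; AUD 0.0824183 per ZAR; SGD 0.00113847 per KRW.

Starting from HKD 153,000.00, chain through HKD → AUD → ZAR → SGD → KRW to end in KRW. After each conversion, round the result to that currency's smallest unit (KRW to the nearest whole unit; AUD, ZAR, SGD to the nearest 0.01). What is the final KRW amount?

HKD 153,000.00 ÷ 6.02084 = AUD 25,411.74
AUD 25,411.74 ÷ 0.0824183 = ZAR 308,326.43
ZAR 308,326.43 × 0.0851024 = SGD 26,239.32
SGD 26,239.32 ÷ 0.00113847 = KRW 23,047,880

KRW 23,047,880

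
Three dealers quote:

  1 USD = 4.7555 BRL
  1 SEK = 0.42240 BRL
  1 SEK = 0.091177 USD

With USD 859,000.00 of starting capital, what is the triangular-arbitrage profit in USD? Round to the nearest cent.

Profit: USD 22,760.70

Profitable loop is USD → BRL → SEK → USD:
USD 859,000.00 × 4.7555 = BRL 4,084,974.50
BRL 4,084,974.50 ÷ 0.42240 = SEK 9,670,867.66
SEK 9,670,867.66 × 0.091177 = USD 881,760.70
Profit = USD 881,760.70 − USD 859,000.00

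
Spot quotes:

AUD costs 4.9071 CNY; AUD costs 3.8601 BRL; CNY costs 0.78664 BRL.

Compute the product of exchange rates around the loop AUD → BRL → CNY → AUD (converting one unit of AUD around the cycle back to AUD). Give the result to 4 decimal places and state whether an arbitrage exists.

Around AUD → BRL → CNY → AUD: 1 × 3.8601 ÷ 0.78664 ÷ 4.9071 = 0.999995
Product ≈ 1 (deviation 0.001%, within rounding noise).

1.0000 (no arbitrage)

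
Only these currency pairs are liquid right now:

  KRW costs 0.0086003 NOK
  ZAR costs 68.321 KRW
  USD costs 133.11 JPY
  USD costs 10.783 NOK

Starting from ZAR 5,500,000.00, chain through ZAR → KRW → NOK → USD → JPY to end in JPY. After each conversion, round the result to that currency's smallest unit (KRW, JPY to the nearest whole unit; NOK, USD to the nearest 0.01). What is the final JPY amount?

JPY 39,893,449

ZAR 5,500,000.00 × 68.321 = KRW 375,765,500
KRW 375,765,500 × 0.0086003 = NOK 3,231,696.03
NOK 3,231,696.03 ÷ 10.783 = USD 299,702.87
USD 299,702.87 × 133.11 = JPY 39,893,449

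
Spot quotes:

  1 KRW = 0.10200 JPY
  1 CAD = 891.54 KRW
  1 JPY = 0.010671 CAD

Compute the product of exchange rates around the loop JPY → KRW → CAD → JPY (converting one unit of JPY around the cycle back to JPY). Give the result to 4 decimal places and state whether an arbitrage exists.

1.0305 (arbitrage exists)

Around JPY → KRW → CAD → JPY: 1 ÷ 0.10200 ÷ 891.54 ÷ 0.010671 = 1.030514
Product > 1; profitable direction is JPY → KRW → CAD → JPY.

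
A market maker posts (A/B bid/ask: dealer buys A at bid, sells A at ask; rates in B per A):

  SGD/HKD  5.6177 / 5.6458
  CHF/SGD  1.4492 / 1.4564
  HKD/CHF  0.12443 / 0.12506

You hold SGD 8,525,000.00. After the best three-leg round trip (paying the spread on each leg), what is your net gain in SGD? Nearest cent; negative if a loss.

Best loop SGD → HKD → CHF → SGD:
SGD 8,525,000.00 × 5.6177 (sell SGD at bid) = HKD 47,890,892.50
HKD 47,890,892.50 × 0.12443 (sell HKD at bid) = CHF 5,959,063.75
CHF 5,959,063.75 × 1.4492 (sell CHF at bid) = SGD 8,635,875.19

Net profit: SGD 110,875.19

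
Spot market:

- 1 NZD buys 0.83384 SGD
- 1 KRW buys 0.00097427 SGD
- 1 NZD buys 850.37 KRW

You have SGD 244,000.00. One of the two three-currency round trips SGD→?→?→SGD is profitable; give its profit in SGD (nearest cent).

Profit: SGD 1,575.64

Profitable loop is SGD → KRW → NZD → SGD:
SGD 244,000.00 ÷ 0.00097427 = KRW 250,443,922
KRW 250,443,922 ÷ 850.37 = NZD 294,511.71
NZD 294,511.71 × 0.83384 = SGD 245,575.64
Profit = SGD 245,575.64 − SGD 244,000.00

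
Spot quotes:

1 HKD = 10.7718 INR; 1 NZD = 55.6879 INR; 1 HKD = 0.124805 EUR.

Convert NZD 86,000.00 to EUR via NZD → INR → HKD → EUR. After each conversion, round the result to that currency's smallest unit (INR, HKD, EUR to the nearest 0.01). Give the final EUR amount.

EUR 55,488.50

NZD 86,000.00 × 55.6879 = INR 4,789,159.40
INR 4,789,159.40 ÷ 10.7718 = HKD 444,601.59
HKD 444,601.59 × 0.124805 = EUR 55,488.50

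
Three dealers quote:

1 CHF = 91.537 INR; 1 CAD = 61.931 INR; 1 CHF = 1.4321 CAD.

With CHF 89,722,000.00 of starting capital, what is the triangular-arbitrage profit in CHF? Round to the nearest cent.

Profit: CHF 2,878,681.62

Profitable loop is CHF → INR → CAD → CHF:
CHF 89,722,000.00 × 91.537 = INR 8,212,882,714.00
INR 8,212,882,714.00 ÷ 61.931 = CAD 132,613,436.15
CAD 132,613,436.15 ÷ 1.4321 = CHF 92,600,681.62
Profit = CHF 92,600,681.62 − CHF 89,722,000.00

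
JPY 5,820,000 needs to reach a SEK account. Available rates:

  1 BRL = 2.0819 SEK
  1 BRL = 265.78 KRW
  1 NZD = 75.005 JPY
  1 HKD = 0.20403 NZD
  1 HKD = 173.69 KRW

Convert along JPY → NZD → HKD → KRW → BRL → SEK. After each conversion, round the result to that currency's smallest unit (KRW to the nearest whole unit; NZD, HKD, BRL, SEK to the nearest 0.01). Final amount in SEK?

JPY 5,820,000 ÷ 75.005 = NZD 77,594.83
NZD 77,594.83 ÷ 0.20403 = HKD 380,310.89
HKD 380,310.89 × 173.69 = KRW 66,056,198
KRW 66,056,198 ÷ 265.78 = BRL 248,537.13
BRL 248,537.13 × 2.0819 = SEK 517,429.45

SEK 517,429.45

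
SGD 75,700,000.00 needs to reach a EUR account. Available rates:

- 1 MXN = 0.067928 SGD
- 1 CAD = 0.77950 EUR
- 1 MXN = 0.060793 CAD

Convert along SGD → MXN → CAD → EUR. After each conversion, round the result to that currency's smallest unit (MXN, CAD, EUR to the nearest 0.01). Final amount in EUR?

SGD 75,700,000.00 ÷ 0.067928 = MXN 1,114,415,263.22
MXN 1,114,415,263.22 × 0.060793 = CAD 67,748,647.10
CAD 67,748,647.10 × 0.77950 = EUR 52,810,070.41

EUR 52,810,070.41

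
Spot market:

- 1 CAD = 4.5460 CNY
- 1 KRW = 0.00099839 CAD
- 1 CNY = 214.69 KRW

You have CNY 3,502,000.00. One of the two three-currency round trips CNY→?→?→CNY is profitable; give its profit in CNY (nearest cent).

Profit: CNY 91,971.86

Profitable loop is CNY → CAD → KRW → CNY:
CNY 3,502,000.00 ÷ 4.5460 = CAD 770,347.56
CAD 770,347.56 ÷ 0.00099839 = KRW 771,589,818
KRW 771,589,818 ÷ 214.69 = CNY 3,593,971.86
Profit = CNY 3,593,971.86 − CNY 3,502,000.00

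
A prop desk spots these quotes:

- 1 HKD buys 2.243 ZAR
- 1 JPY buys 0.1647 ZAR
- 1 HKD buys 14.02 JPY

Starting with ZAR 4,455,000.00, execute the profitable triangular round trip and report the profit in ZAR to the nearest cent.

Profitable loop is ZAR → HKD → JPY → ZAR:
ZAR 4,455,000.00 ÷ 2.243 = HKD 1,986,179.22
HKD 1,986,179.22 × 14.02 = JPY 27,846,233
JPY 27,846,233 × 0.1647 = ZAR 4,586,274.53
Profit = ZAR 4,586,274.53 − ZAR 4,455,000.00

Profit: ZAR 131,274.53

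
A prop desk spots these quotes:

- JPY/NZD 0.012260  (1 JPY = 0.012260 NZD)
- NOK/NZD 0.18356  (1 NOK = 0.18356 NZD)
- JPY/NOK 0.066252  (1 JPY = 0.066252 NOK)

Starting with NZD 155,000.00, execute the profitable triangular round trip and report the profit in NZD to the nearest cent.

Profitable loop is NZD → NOK → JPY → NZD:
NZD 155,000.00 ÷ 0.18356 = NOK 844,410.55
NOK 844,410.55 ÷ 0.066252 = JPY 12,745,435
JPY 12,745,435 × 0.012260 = NZD 156,259.03
Profit = NZD 156,259.03 − NZD 155,000.00

Profit: NZD 1,259.03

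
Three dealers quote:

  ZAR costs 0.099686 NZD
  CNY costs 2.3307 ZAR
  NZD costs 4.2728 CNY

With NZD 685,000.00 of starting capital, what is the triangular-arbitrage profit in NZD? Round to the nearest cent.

Profitable loop is NZD → ZAR → CNY → NZD:
NZD 685,000.00 ÷ 0.099686 = ZAR 6,871,576.75
ZAR 6,871,576.75 ÷ 2.3307 = CNY 2,948,288.82
CNY 2,948,288.82 ÷ 4.2728 = NZD 690,013.30
Profit = NZD 690,013.30 − NZD 685,000.00

Profit: NZD 5,013.30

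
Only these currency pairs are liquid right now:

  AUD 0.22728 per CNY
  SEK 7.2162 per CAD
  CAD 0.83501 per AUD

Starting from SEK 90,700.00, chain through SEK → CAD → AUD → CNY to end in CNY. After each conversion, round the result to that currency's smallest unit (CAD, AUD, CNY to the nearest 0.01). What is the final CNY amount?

SEK 90,700.00 ÷ 7.2162 = CAD 12,568.94
CAD 12,568.94 ÷ 0.83501 = AUD 15,052.44
AUD 15,052.44 ÷ 0.22728 = CNY 66,228.62

CNY 66,228.62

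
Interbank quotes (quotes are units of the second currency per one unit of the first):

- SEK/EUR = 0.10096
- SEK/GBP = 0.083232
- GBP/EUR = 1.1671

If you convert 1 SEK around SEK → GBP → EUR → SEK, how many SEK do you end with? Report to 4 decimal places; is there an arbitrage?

Around SEK → GBP → EUR → SEK: 1 × 0.083232 × 1.1671 ÷ 0.10096 = 0.962164
Product < 1; profitable direction is SEK → EUR → GBP → SEK.

0.9622 (arbitrage exists)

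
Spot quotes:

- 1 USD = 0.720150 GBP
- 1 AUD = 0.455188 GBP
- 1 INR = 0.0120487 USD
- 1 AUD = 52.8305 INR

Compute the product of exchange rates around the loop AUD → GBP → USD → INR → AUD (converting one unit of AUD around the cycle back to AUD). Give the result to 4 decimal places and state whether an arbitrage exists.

0.9930 (arbitrage exists)

Around AUD → GBP → USD → INR → AUD: 1 × 0.455188 ÷ 0.720150 ÷ 0.0120487 ÷ 52.8305 = 0.992986
Product < 1; profitable direction is AUD → INR → USD → GBP → AUD.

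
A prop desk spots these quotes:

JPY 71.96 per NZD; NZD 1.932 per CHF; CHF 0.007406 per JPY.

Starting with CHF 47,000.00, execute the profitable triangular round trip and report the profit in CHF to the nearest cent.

Profitable loop is CHF → NZD → JPY → CHF:
CHF 47,000.00 × 1.932 = NZD 90,804.00
NZD 90,804.00 × 71.96 = JPY 6,534,256
JPY 6,534,256 × 0.007406 = CHF 48,392.70
Profit = CHF 48,392.70 − CHF 47,000.00

Profit: CHF 1,392.70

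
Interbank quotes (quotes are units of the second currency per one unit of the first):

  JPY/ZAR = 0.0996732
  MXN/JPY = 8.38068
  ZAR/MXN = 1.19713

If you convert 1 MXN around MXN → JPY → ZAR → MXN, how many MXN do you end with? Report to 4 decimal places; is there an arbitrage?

Around MXN → JPY → ZAR → MXN: 1 × 8.38068 × 0.0996732 × 1.19713 = 0.999998
Product ≈ 1 (deviation 0.000%, within rounding noise).

1.0000 (no arbitrage)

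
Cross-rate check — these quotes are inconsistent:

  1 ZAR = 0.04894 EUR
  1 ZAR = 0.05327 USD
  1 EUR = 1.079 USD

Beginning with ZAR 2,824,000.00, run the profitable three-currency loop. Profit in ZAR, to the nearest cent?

Profit: ZAR 24,800.12

Profitable loop is ZAR → USD → EUR → ZAR:
ZAR 2,824,000.00 × 0.05327 = USD 150,434.48
USD 150,434.48 ÷ 1.079 = EUR 139,420.28
EUR 139,420.28 ÷ 0.04894 = ZAR 2,848,800.12
Profit = ZAR 2,848,800.12 − ZAR 2,824,000.00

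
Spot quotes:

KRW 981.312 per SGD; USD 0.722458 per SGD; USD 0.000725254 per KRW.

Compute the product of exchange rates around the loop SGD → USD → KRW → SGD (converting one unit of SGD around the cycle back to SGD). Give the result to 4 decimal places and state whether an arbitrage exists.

Around SGD → USD → KRW → SGD: 1 × 0.722458 ÷ 0.000725254 ÷ 981.312 = 1.015115
Product > 1; profitable direction is SGD → USD → KRW → SGD.

1.0151 (arbitrage exists)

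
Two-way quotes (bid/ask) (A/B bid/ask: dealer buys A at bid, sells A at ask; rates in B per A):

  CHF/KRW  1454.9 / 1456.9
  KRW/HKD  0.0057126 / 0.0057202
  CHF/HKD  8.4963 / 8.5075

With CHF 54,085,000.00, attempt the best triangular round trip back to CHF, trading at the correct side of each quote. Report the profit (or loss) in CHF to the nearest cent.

Best loop CHF → HKD → KRW → CHF:
CHF 54,085,000.00 × 8.4963 (sell CHF at bid) = HKD 459,522,385.50
HKD 459,522,385.50 ÷ 0.0057202 (buy KRW at ask) = KRW 80,333,272,525
KRW 80,333,272,525 ÷ 1456.9 (buy CHF at ask) = CHF 55,139,867.20

Net profit: CHF 1,054,867.20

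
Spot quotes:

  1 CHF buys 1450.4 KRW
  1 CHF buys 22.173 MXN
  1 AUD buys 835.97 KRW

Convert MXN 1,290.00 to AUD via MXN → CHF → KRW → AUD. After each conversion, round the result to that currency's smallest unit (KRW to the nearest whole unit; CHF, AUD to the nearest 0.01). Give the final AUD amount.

AUD 100.94

MXN 1,290.00 ÷ 22.173 = CHF 58.18
CHF 58.18 × 1450.4 = KRW 84,384
KRW 84,384 ÷ 835.97 = AUD 100.94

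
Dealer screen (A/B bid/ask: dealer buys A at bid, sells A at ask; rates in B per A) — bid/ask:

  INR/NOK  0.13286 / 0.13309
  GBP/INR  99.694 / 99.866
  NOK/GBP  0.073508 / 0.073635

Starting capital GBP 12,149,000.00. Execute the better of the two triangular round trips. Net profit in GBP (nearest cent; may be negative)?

Net profit: GBP 264,468.91

Best loop GBP → NOK → INR → GBP:
GBP 12,149,000.00 ÷ 0.073635 (buy NOK at ask) = NOK 164,989,475.11
NOK 164,989,475.11 ÷ 0.13309 (buy INR at ask) = INR 1,239,683,485.71
INR 1,239,683,485.71 ÷ 99.866 (buy GBP at ask) = GBP 12,413,468.91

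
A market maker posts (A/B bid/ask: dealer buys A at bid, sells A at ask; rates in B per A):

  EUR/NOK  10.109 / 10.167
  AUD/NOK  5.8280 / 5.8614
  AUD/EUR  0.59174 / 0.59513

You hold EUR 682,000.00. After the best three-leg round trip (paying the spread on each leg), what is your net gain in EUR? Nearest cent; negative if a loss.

Net profit: EUR 14,020.67

Best loop EUR → NOK → AUD → EUR:
EUR 682,000.00 × 10.109 (sell EUR at bid) = NOK 6,894,338.00
NOK 6,894,338.00 ÷ 5.8614 (buy AUD at ask) = AUD 1,176,227.18
AUD 1,176,227.18 × 0.59174 (sell AUD at bid) = EUR 696,020.67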